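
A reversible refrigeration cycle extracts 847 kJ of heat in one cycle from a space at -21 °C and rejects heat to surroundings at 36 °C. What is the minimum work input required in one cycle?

T_H = 36 °C → 36 + 273.15 = 309.15 K.
T_C = -21 °C → -21 + 273.15 = 252.15 K.
COP_R = T_C/(T_H − T_C) = 252.15/57.00 = 4.4237.
W = Q_C/COP_R = 847/4.4237 = 191 kJ.

W_in ≈ 191 kJ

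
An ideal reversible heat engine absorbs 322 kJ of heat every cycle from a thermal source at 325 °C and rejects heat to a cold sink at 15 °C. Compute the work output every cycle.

T_H = 325 °C → 325 + 273.15 = 598.15 K.
T_C = 15 °C → 15 + 273.15 = 288.15 K.
The Carnot efficiency is η = 1 − T_C/T_H = 1 − 288.15/598.15 = 0.5183.
W = η·Q_H = 0.5183 × 322 = 167 kJ.

W ≈ 167 kJ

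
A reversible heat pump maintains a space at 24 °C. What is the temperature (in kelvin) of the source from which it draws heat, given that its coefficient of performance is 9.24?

T_C ≈ 265.0 K

T_H = 24 °C → 24 + 273.15 = 297.15 K.
COP_HP = T_H/(T_H − T_C) ⇒ T_C = T_H·(COP_HP − 1)/COP_HP = 297.15 × (9.24 − 1)/9.24 = 265.0 K.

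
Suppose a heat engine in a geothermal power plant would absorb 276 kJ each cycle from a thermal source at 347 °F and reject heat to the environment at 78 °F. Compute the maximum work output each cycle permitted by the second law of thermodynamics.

T_H = 347 °F → (347 − 32) × 5/9 = 175.00 °C = 448.15 K.
T_C = 78 °F → (78 − 32) × 5/9 = 25.56 °C = 298.71 K.
The second-law ceiling is the Carnot efficiency, η_max = 1 − T_C/T_H = 1 − 298.71/448.15 = 0.3335.
W_max = η_max · Q_H = 0.3335 × 276 = 92.04 kJ.

W_max ≈ 92.04 kJ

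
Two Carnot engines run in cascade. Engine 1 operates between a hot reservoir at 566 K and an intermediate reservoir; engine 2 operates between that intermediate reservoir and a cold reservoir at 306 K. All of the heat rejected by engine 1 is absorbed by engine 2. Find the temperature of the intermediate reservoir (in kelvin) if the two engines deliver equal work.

T_m ≈ 436 K

For reversible stages Q_m = Q_H·(T_m/T_H). Setting W₁ = Q_H(1 − T_m/T_H) equal to W₂ = Q_m(1 − T_C/T_m) = Q_H·(T_m − T_C)/T_H gives T_H − T_m = T_m − T_C, so T_m = (T_H + T_C)/2 = (566.00 + 306.00)/2 = 436 K.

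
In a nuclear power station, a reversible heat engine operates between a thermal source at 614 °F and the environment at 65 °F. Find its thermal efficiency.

T_H = 614 °F → (614 − 32) × 5/9 = 323.33 °C = 596.48 K.
T_C = 65 °F → (65 − 32) × 5/9 = 18.33 °C = 291.48 K.
η_rev = 1 − T_C/T_H = 1 − 291.48/596.48 = 0.511.

η ≈ 0.511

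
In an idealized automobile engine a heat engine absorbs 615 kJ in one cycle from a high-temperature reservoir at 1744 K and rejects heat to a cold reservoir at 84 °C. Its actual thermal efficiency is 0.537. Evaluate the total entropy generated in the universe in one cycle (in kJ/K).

ΔS_univ ≈ 0.4446 kJ/K

T_C = 84 °C → 84 + 273.15 = 357.15 K.
W = η·Q_H = 0.537 × 615 = 330.3 kJ, so Q_C = Q_H − W = 284.7 kJ.
Reservoir entropy changes: ΔS_H = −Q_H/T_H = −615/1744.00 = -0.3526 kJ/K and ΔS_C = +Q_C/T_C = 284.7/357.15 = 0.7973 kJ/K.
ΔS_univ = −Q_H/T_H + Q_C/T_C = 0.4446 kJ/K (> 0, since η = 0.537 < η_Carnot = 0.795).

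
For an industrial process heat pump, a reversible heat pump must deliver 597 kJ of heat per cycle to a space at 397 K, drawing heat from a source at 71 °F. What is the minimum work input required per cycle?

W_in ≈ 154 kJ

T_C = 71 °F → (71 − 32) × 5/9 = 21.67 °C = 294.82 K.
Reversible heating COP: COP_HP = T_H/(T_H − T_C) = 397.00/102.18 = 3.8852.
W = Q_H/COP_HP = 597/3.8852 = 154 kJ.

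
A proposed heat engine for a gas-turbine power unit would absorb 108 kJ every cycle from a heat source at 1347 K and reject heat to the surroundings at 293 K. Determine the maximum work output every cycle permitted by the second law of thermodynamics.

W_max ≈ 84.51 kJ

No engine can exceed the Carnot limit: η_max = 1 − T_C/T_H = 1 − 293.00/1347.00 = 0.7825.
W_max = η_max · Q_H = 0.7825 × 108 = 84.51 kJ.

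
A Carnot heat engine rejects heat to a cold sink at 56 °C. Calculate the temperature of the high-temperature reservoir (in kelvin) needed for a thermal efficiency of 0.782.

T_H ≈ 1510 K

T_C = 56 °C → 56 + 273.15 = 329.15 K.
From η = 1 − T_C/T_H, solving for T_H gives T_H = T_C/(1 − η) = 329.15/(1 − 0.782) = 1510 K.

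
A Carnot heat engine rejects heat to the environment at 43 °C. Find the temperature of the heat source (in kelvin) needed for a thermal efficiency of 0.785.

T_C = 43 °C → 43 + 273.15 = 316.15 K.
From η = 1 − T_C/T_H, solving for T_H gives T_H = T_C/(1 − η) = 316.15/(1 − 0.785) = 1470 K.

T_H ≈ 1470 K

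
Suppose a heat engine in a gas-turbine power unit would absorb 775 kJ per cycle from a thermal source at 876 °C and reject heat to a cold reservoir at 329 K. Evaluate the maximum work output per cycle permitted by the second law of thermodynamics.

W_max ≈ 553.1 kJ

T_H = 876 °C → 876 + 273.15 = 1149.15 K.
The second-law ceiling is the Carnot efficiency, η_max = 1 − T_C/T_H = 1 − 329.00/1149.15 = 0.7137.
W_max = η_max · Q_H = 0.7137 × 775 = 553.1 kJ.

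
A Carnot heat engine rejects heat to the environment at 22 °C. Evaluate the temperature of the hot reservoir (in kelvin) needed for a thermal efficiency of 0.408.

T_C = 22 °C → 22 + 273.15 = 295.15 K.
From η = 1 − T_C/T_H, solving for T_H gives T_H = T_C/(1 − η) = 295.15/(1 − 0.408) = 498.6 K.

T_H ≈ 498.6 K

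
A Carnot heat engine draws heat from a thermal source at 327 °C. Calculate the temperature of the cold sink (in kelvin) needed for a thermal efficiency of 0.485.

T_H = 327 °C → 327 + 273.15 = 600.15 K.
From η = 1 − T_C/T_H, T_C = T_H·(1 − η) = 600.15 × (1 − 0.485) = 309.1 K.

T_C ≈ 309.1 K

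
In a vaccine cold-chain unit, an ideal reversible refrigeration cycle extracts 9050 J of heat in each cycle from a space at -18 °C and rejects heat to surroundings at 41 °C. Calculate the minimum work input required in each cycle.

T_H = 41 °C → 41 + 273.15 = 314.15 K.
T_C = -18 °C → -18 + 273.15 = 255.15 K.
The reversible coefficient of performance is COP_R = T_C/(T_H − T_C) = 255.15/59.00 = 4.3246.
W = Q_C/COP_R = 9050/4.3246 = 2093 J.

W_in ≈ 2093 J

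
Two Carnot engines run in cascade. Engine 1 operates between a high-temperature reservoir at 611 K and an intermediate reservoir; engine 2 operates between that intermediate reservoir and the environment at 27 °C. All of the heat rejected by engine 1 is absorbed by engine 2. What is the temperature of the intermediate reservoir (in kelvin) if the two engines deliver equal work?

T_m ≈ 456 K

T_C = 27 °C → 27 + 273.15 = 300.15 K.
For reversible stages Q_m = Q_H·(T_m/T_H). Setting W₁ = Q_H(1 − T_m/T_H) equal to W₂ = Q_m(1 − T_C/T_m) = Q_H·(T_m − T_C)/T_H gives T_H − T_m = T_m − T_C, so T_m = (T_H + T_C)/2 = (611.00 + 300.15)/2 = 456 K.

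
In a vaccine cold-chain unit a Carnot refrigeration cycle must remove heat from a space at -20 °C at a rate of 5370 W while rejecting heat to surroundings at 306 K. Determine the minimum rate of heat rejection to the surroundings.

T_C = -20 °C → -20 + 273.15 = 253.15 K.
For a reversible cycle Q_H/Q_C = T_H/T_C, so Q_H = Q_C·T_H/T_C = 5370 × 306.00/253.15 = 6490 W.

Q̇_H ≈ 6490 W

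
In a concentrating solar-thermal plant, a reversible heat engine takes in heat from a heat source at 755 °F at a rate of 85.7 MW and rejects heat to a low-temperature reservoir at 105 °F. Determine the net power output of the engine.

T_H = 755 °F → (755 − 32) × 5/9 = 401.67 °C = 674.82 K.
T_C = 105 °F → (105 − 32) × 5/9 = 40.56 °C = 313.71 K.
η_rev = 1 − T_C/T_H = 1 − 313.71/674.82 = 0.5351.
W = η·Q_H = 0.5351 × 85.7 = 45.9 MW.

Ẇ ≈ 45.9 MW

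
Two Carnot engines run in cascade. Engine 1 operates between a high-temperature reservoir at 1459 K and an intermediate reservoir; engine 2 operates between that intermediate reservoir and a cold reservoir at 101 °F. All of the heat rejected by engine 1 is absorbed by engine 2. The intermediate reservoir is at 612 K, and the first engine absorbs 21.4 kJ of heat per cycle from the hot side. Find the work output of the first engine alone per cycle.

W₁ ≈ 12.4 kJ

T_C = 101 °F → (101 − 32) × 5/9 = 38.33 °C = 311.48 K.
First-stage efficiency η₁ = 1 − T_m/T_H = 1 − 612.00/1459.00 = 0.5805.
W₁ = η₁·Q_H = 0.5805 × 21.4 = 12.4 kJ.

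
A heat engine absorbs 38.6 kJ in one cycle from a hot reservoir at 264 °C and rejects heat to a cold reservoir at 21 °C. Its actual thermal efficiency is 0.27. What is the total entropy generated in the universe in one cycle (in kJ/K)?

T_H = 264 °C → 264 + 273.15 = 537.15 K.
T_C = 21 °C → 21 + 273.15 = 294.15 K.
W = η·Q_H = 0.27 × 38.6 = 10.42 kJ, so Q_C = Q_H − W = 28.18 kJ.
The hot reservoir loses entropy Q_H/T_H = 38.6/537.15 = 0.07186 kJ/K; the cold reservoir gains Q_C/T_C = 28.18/294.15 = 0.09579 kJ/K.
ΔS_univ = −Q_H/T_H + Q_C/T_C = 0.0239 kJ/K (> 0, since η = 0.27 < η_Carnot = 0.452).

ΔS_univ ≈ 0.0239 kJ/K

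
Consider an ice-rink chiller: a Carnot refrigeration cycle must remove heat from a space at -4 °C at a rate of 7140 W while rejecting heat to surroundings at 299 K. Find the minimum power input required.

T_C = -4 °C → -4 + 273.15 = 269.15 K.
The reversible coefficient of performance is COP_R = T_C/(T_H − T_C) = 269.15/29.85 = 9.0168.
W = Q_C/COP_R = 7140/9.0168 = 792 W.

Ẇ_in ≈ 792 W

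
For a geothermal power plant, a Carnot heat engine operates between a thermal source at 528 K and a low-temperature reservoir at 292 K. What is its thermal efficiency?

The Carnot efficiency is η = 1 − T_C/T_H = 1 − 292.00/528.00 = 0.4470.

η ≈ 0.4470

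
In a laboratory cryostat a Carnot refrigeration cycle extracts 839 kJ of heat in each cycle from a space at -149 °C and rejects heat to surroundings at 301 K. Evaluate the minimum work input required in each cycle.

T_C = -149 °C → -149 + 273.15 = 124.15 K.
Carnot COP: COP_R = T_C/(T_H − T_C) = 124.15/176.85 = 0.7020.
W = Q_C/COP_R = 839/0.7020 = 1195 kJ.

W_in ≈ 1195 kJ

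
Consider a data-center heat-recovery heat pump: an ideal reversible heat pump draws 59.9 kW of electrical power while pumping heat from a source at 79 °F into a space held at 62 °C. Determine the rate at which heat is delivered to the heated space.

Q̇_H ≈ 559.4 kW

T_H = 62 °C → 62 + 273.15 = 335.15 K.
T_C = 79 °F → (79 − 32) × 5/9 = 26.11 °C = 299.26 K.
The Carnot heat-pump COP is COP_HP = T_H/(T_H − T_C) = 335.15/35.89 = 9.3385.
Q_H = COP_HP · W = 9.3385 × 59.9 = 559.4 kW.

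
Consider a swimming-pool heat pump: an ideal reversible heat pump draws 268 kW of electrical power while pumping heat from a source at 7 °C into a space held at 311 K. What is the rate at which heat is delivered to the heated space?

T_C = 7 °C → 7 + 273.15 = 280.15 K.
COP_HP = T_H/(T_H − T_C) = 311.00/30.85 = 10.0810.
Q_H = COP_HP · W = 10.0810 × 268 = 2700 kW.

Q̇_H ≈ 2700 kW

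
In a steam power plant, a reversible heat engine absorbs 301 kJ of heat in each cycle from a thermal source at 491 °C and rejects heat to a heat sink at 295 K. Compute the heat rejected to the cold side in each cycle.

Q_C ≈ 116 kJ

T_H = 491 °C → 491 + 273.15 = 764.15 K.
For a reversible engine, η = 1 − T_C/T_H = 1 − 295.00/764.15 = 0.6140.
For a reversible cycle Q_C/Q_H = T_C/T_H, so Q_C = 301 × 295.00/764.15 = 116 kJ.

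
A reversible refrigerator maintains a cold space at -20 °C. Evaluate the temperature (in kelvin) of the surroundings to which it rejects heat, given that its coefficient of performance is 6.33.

T_H ≈ 293 K

T_C = -20 °C → -20 + 273.15 = 253.15 K.
COP_R = T_C/(T_H − T_C) ⇒ T_H = T_C·(1 + 1/COP_R) = 253.15 × (1 + 1/6.33) = 293 K.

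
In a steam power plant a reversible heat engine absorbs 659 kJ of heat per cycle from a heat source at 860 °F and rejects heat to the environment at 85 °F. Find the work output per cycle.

T_H = 860 °F → (860 − 32) × 5/9 = 460.00 °C = 733.15 K.
T_C = 85 °F → (85 − 32) × 5/9 = 29.44 °C = 302.59 K.
Since the cycle is reversible, η = 1 − T_C/T_H = 1 − 302.59/733.15 = 0.5873.
W = η·Q_H = 0.5873 × 659 = 387 kJ.

W ≈ 387 kJ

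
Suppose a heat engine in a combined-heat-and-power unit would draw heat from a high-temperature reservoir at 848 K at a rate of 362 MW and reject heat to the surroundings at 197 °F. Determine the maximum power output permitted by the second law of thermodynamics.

Ẇ_max ≈ 206 MW

T_C = 197 °F → (197 − 32) × 5/9 = 91.67 °C = 364.82 K.
The upper bound on efficiency is η_max = 1 − T_C/T_H = 1 − 364.82/848.00 = 0.5698.
W_max = η_max · Q_H = 0.5698 × 362 = 206 MW.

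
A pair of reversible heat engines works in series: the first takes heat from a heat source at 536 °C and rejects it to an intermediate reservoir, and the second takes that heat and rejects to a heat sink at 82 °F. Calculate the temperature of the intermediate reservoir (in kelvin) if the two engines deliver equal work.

T_H = 536 °C → 536 + 273.15 = 809.15 K.
T_C = 82 °F → (82 − 32) × 5/9 = 27.78 °C = 300.93 K.
For reversible stages Q_m = Q_H·(T_m/T_H). Setting W₁ = Q_H(1 − T_m/T_H) equal to W₂ = Q_m(1 − T_C/T_m) = Q_H·(T_m − T_C)/T_H gives T_H − T_m = T_m − T_C, so T_m = (T_H + T_C)/2 = (809.15 + 300.93)/2 = 555.0 K.

T_m ≈ 555.0 K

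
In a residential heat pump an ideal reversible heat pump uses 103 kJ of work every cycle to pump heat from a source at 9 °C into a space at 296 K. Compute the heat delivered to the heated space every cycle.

T_C = 9 °C → 9 + 273.15 = 282.15 K.
Reversible heating COP: COP_HP = T_H/(T_H − T_C) = 296.00/13.85 = 21.3718.
Q_H = COP_HP · W = 21.3718 × 103 = 2200 kJ.

Q_H ≈ 2200 kJ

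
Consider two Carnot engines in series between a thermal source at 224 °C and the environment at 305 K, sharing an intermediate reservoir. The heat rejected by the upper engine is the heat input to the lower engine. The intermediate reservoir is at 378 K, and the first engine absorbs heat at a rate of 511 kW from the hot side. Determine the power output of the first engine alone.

Ẇ₁ ≈ 122 kW

T_H = 224 °C → 224 + 273.15 = 497.15 K.
First-stage efficiency η₁ = 1 − T_m/T_H = 1 − 378.00/497.15 = 0.2397.
W₁ = η₁·Q_H = 0.2397 × 511 = 122 kW.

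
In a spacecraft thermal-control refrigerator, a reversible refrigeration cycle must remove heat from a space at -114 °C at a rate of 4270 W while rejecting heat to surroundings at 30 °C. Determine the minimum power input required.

Ẇ_in ≈ 3864 W

T_H = 30 °C → 30 + 273.15 = 303.15 K.
T_C = -114 °C → -114 + 273.15 = 159.15 K.
COP_R = T_C/(T_H − T_C) = 159.15/144.00 = 1.1052.
W = Q_C/COP_R = 4270/1.1052 = 3864 W.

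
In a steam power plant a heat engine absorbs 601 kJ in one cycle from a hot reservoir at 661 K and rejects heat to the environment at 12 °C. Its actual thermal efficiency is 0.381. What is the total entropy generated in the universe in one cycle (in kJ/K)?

T_C = 12 °C → 12 + 273.15 = 285.15 K.
W = η·Q_H = 0.381 × 601 = 229.0 kJ, so Q_C = Q_H − W = 372.0 kJ.
Entropy balance on the reservoirs: −Q_H/T_H = -0.9092 kJ/K, +Q_C/T_C = 1.305 kJ/K.
ΔS_univ = −Q_H/T_H + Q_C/T_C = 0.3954 kJ/K (> 0, since η = 0.381 < η_Carnot = 0.569).

ΔS_univ ≈ 0.3954 kJ/K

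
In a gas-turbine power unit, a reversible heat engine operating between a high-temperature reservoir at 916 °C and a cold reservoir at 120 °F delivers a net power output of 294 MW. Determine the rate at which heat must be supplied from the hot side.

T_H = 916 °C → 916 + 273.15 = 1189.15 K.
T_C = 120 °F → (120 − 32) × 5/9 = 48.89 °C = 322.04 K.
Since the cycle is reversible, η = 1 − T_C/T_H = 1 − 322.04/1189.15 = 0.7292.
Q_H = W/η = 294/0.7292 = 403 MW.

Q̇_H ≈ 403 MW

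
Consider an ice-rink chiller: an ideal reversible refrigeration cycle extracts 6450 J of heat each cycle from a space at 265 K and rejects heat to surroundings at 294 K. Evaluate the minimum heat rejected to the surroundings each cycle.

For a reversible cycle Q_H/Q_C = T_H/T_C, so Q_H = Q_C·T_H/T_C = 6450 × 294.00/265.00 = 7160 J.

Q_H ≈ 7160 J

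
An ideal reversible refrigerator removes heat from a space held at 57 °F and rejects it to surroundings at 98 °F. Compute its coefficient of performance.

T_H = 98 °F → (98 − 32) × 5/9 = 36.67 °C = 309.82 K.
T_C = 57 °F → (57 − 32) × 5/9 = 13.89 °C = 287.04 K.
For a reversible refrigerator, COP_R = T_C/(T_H − T_C) = 287.04/(309.82 − 287.04) = 12.6.

COP_R ≈ 12.6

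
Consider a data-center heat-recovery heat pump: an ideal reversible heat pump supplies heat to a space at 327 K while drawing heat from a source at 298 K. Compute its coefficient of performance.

COP_HP ≈ 11.3

Reversible heating COP: COP_HP = T_H/(T_H − T_C) = 327.00/(327.00 − 298.00) = 11.3.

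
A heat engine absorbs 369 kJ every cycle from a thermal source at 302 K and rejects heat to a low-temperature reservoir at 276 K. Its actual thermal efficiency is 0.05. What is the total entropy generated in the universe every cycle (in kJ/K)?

W = η·Q_H = 0.05 × 369 = 18.45 kJ, so Q_C = Q_H − W = 350.6 kJ.
Reservoir entropy changes: ΔS_H = −Q_H/T_H = −369/302.00 = -1.222 kJ/K and ΔS_C = +Q_C/T_C = 350.6/276.00 = 1.270 kJ/K.
ΔS_univ = −Q_H/T_H + Q_C/T_C = 0.0483 kJ/K (> 0, since η = 0.05 < η_Carnot = 0.086).

ΔS_univ ≈ 0.0483 kJ/K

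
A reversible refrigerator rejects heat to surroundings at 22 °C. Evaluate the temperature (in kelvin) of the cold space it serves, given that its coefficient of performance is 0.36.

T_C ≈ 78.1 K

T_H = 22 °C → 22 + 273.15 = 295.15 K.
COP_R = T_C/(T_H − T_C) ⇒ T_C = T_H·COP_R/(1 + COP_R) = 295.15 × 0.36/(1 + 0.36) = 78.1 K.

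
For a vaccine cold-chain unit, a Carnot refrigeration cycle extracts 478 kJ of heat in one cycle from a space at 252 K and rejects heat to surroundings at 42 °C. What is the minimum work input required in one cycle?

W_in ≈ 120 kJ

T_H = 42 °C → 42 + 273.15 = 315.15 K.
For a reversible refrigerator, COP_R = T_C/(T_H − T_C) = 252.00/63.15 = 3.9905.
W = Q_C/COP_R = 478/3.9905 = 120 kJ.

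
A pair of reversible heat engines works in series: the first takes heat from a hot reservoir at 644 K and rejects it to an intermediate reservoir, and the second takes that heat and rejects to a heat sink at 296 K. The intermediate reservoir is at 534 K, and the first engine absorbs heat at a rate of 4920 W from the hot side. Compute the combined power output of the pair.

Ẇ_total ≈ 2660 W

Two reversible stages in series are equivalent to a single Carnot engine between T_H and T_C, so η_total = 1 − T_C/T_H = 1 − 296.00/644.00 = 0.5404.
W_total = η_total · Q_H = 0.5404 × 4920 = 2660 W.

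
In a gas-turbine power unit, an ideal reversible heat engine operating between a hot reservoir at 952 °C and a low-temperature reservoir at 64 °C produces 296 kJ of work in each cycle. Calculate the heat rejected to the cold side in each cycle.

Q_C ≈ 112 kJ

T_H = 952 °C → 952 + 273.15 = 1225.15 K.
T_C = 64 °C → 64 + 273.15 = 337.15 K.
For a reversible engine, η = 1 − T_C/T_H = 1 − 337.15/1225.15 = 0.7248.
Since Q_C/Q_H = T_C/T_H and Q_H = W/η, Q_C = W·T_C/(T_H − T_C) = 296 × 337.15/888.00 = 112 kJ.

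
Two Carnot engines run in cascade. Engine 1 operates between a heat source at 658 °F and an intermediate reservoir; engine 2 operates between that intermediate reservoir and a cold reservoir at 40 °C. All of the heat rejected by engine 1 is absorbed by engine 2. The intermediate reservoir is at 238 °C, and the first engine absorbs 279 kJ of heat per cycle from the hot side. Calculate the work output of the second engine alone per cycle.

T_H = 658 °F → (658 − 32) × 5/9 = 347.78 °C = 620.93 K.
T_C = 40 °C → 40 + 273.15 = 313.15 K.
T_m = 238 °C → 238 + 273.15 = 511.15 K.
Heat entering the second stage: Q_m = Q_H·(T_m/T_H) = 279 × 511.15/620.93 = 230 kJ.
Second-stage efficiency η₂ = 1 − T_C/T_m = 1 − 313.15/511.15 = 0.3874, so W₂ = η₂·Q_m = 89.0 kJ.

W₂ ≈ 89.0 kJ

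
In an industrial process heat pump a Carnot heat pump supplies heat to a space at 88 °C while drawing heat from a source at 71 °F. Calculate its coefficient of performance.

COP_HP ≈ 5.444

T_H = 88 °C → 88 + 273.15 = 361.15 K.
T_C = 71 °F → (71 − 32) × 5/9 = 21.67 °C = 294.82 K.
The Carnot heat-pump COP is COP_HP = T_H/(T_H − T_C) = 361.15/(361.15 − 294.82) = 5.444.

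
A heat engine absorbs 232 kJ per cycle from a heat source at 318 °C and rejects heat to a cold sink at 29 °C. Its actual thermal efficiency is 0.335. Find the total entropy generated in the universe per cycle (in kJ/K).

ΔS_univ ≈ 0.118 kJ/K

T_H = 318 °C → 318 + 273.15 = 591.15 K.
T_C = 29 °C → 29 + 273.15 = 302.15 K.
W = η·Q_H = 0.335 × 232 = 77.72 kJ, so Q_C = Q_H − W = 154.3 kJ.
Reservoir entropy changes: ΔS_H = −Q_H/T_H = −232/591.15 = -0.3925 kJ/K and ΔS_C = +Q_C/T_C = 154.3/302.15 = 0.5106 kJ/K.
ΔS_univ = −Q_H/T_H + Q_C/T_C = 0.118 kJ/K (> 0, since η = 0.335 < η_Carnot = 0.489).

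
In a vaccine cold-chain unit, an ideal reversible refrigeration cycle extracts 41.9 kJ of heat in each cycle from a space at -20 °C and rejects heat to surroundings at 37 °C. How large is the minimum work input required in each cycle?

W_in ≈ 9.43 kJ

T_H = 37 °C → 37 + 273.15 = 310.15 K.
T_C = -20 °C → -20 + 273.15 = 253.15 K.
The reversible coefficient of performance is COP_R = T_C/(T_H − T_C) = 253.15/57.00 = 4.4412.
W = Q_C/COP_R = 41.9/4.4412 = 9.43 kJ.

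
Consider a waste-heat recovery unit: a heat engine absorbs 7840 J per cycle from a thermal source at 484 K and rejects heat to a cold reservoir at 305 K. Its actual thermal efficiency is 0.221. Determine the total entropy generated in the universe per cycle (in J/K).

ΔS_univ ≈ 3.826 J/K

W = η·Q_H = 0.221 × 7840 = 1733 J, so Q_C = Q_H − W = 6107 J.
Entropy balance on the reservoirs: −Q_H/T_H = -16.20 J/K, +Q_C/T_C = 20.02 J/K.
ΔS_univ = −Q_H/T_H + Q_C/T_C = 3.826 J/K (> 0, since η = 0.221 < η_Carnot = 0.370).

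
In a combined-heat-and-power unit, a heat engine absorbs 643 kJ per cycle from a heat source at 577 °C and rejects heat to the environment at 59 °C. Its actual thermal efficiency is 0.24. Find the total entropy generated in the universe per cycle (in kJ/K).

ΔS_univ ≈ 0.7149 kJ/K

T_H = 577 °C → 577 + 273.15 = 850.15 K.
T_C = 59 °C → 59 + 273.15 = 332.15 K.
W = η·Q_H = 0.24 × 643 = 154.3 kJ, so Q_C = Q_H − W = 488.7 kJ.
Reservoir entropy changes: ΔS_H = −Q_H/T_H = −643/850.15 = -0.7563 kJ/K and ΔS_C = +Q_C/T_C = 488.7/332.15 = 1.471 kJ/K.
ΔS_univ = −Q_H/T_H + Q_C/T_C = 0.7149 kJ/K (> 0, since η = 0.24 < η_Carnot = 0.609).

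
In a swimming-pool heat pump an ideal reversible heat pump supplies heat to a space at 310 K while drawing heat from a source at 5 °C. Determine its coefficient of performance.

T_C = 5 °C → 5 + 273.15 = 278.15 K.
COP_HP = T_H/(T_H − T_C) = 310.00/(310.00 − 278.15) = 9.73.

COP_HP ≈ 9.73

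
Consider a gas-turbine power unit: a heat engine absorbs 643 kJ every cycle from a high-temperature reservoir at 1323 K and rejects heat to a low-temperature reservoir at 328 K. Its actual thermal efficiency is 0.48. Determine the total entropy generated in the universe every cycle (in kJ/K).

W = η·Q_H = 0.48 × 643 = 308.6 kJ, so Q_C = Q_H − W = 334.4 kJ.
Reservoir entropy changes: ΔS_H = −Q_H/T_H = −643/1323.00 = -0.4860 kJ/K and ΔS_C = +Q_C/T_C = 334.4/328.00 = 1.019 kJ/K.
ΔS_univ = −Q_H/T_H + Q_C/T_C = 0.533 kJ/K (> 0, since η = 0.48 < η_Carnot = 0.752).

ΔS_univ ≈ 0.533 kJ/K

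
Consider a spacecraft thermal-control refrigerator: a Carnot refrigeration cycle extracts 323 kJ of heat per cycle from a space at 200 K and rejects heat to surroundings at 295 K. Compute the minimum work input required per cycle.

For a reversible refrigerator, COP_R = T_C/(T_H − T_C) = 200.00/95.00 = 2.1053.
W = Q_C/COP_R = 323/2.1053 = 153 kJ.

W_in ≈ 153 kJ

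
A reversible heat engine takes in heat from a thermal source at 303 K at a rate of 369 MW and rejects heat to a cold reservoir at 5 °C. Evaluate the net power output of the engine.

T_C = 5 °C → 5 + 273.15 = 278.15 K.
Carnot efficiency: η = 1 − T_C/T_H = 1 − 278.15/303.00 = 0.0820.
W = η·Q_H = 0.0820 × 369 = 30.3 MW.

Ẇ ≈ 30.3 MW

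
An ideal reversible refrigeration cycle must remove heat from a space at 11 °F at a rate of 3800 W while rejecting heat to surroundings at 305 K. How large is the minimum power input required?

Ẇ_in ≈ 632 W

T_C = 11 °F → (11 − 32) × 5/9 = -11.67 °C = 261.48 K.
Carnot COP: COP_R = T_C/(T_H − T_C) = 261.48/43.52 = 6.0088.
W = Q_C/COP_R = 3800/6.0088 = 632 W.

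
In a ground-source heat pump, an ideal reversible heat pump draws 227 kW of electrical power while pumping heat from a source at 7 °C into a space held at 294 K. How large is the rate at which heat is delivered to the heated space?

Q̇_H ≈ 4820 kW

T_C = 7 °C → 7 + 273.15 = 280.15 K.
Reversible heating COP: COP_HP = T_H/(T_H − T_C) = 294.00/13.85 = 21.2274.
Q_H = COP_HP · W = 21.2274 × 227 = 4820 kW.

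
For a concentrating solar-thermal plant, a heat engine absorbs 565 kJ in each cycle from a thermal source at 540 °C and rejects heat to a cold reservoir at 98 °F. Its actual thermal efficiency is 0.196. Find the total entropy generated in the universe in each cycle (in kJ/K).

ΔS_univ ≈ 0.771 kJ/K

T_H = 540 °C → 540 + 273.15 = 813.15 K.
T_C = 98 °F → (98 − 32) × 5/9 = 36.67 °C = 309.82 K.
W = η·Q_H = 0.196 × 565 = 110.7 kJ, so Q_C = Q_H − W = 454.3 kJ.
Entropy balance on the reservoirs: −Q_H/T_H = -0.6948 kJ/K, +Q_C/T_C = 1.466 kJ/K.
ΔS_univ = −Q_H/T_H + Q_C/T_C = 0.771 kJ/K (> 0, since η = 0.196 < η_Carnot = 0.619).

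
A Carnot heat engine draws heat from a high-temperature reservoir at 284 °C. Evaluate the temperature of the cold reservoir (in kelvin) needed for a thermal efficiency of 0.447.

T_H = 284 °C → 284 + 273.15 = 557.15 K.
From η = 1 − T_C/T_H, T_C = T_H·(1 − η) = 557.15 × (1 − 0.447) = 308 K.

T_C ≈ 308 K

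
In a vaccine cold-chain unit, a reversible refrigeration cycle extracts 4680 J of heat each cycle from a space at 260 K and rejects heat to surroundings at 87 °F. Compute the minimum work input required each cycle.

T_H = 87 °F → (87 − 32) × 5/9 = 30.56 °C = 303.71 K.
Carnot COP: COP_R = T_C/(T_H − T_C) = 260.00/43.71 = 5.9489.
W = Q_C/COP_R = 4680/5.9489 = 787 J.

W_in ≈ 787 J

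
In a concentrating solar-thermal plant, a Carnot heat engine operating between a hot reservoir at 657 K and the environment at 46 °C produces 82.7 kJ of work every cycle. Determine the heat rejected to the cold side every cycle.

Q_C ≈ 78.1 kJ

T_C = 46 °C → 46 + 273.15 = 319.15 K.
Since the cycle is reversible, η = 1 − T_C/T_H = 1 − 319.15/657.00 = 0.5142.
Since Q_C/Q_H = T_C/T_H and Q_H = W/η, Q_C = W·T_C/(T_H − T_C) = 82.7 × 319.15/337.85 = 78.1 kJ.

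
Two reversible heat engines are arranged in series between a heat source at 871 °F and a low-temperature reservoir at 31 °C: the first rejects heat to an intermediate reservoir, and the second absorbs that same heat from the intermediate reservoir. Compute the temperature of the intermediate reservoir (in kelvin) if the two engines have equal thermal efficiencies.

T_m ≈ 474.2 K

T_H = 871 °F → (871 − 32) × 5/9 = 466.11 °C = 739.26 K.
T_C = 31 °C → 31 + 273.15 = 304.15 K.
Equal efficiencies require 1 − T_m/T_H = 1 − T_C/T_m, i.e. T_m/T_H = T_C/T_m, so T_m = √(T_H·T_C) = √(739.26 × 304.15) = 474.2 K.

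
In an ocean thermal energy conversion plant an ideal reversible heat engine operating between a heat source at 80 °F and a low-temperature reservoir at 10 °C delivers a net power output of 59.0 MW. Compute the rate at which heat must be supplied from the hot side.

T_H = 80 °F → (80 − 32) × 5/9 = 26.67 °C = 299.82 K.
T_C = 10 °C → 10 + 273.15 = 283.15 K.
η_rev = 1 − T_C/T_H = 1 − 283.15/299.82 = 0.0556.
Q_H = W/η = 59.0/0.0556 = 1060 MW.

Q̇_H ≈ 1060 MW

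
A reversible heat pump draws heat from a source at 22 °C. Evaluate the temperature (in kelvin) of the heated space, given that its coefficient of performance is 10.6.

T_H ≈ 326 K

T_C = 22 °C → 22 + 273.15 = 295.15 K.
COP_HP = T_H/(T_H − T_C) ⇒ T_H = T_C·COP_HP/(COP_HP − 1) = 295.15 × 10.6/(10.6 − 1) = 326 K.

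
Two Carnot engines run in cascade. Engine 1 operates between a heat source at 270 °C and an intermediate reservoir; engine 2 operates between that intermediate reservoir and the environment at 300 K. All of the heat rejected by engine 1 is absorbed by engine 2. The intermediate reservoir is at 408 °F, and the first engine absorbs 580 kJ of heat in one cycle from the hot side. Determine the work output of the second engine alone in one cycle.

W₂ ≈ 194 kJ

T_H = 270 °C → 270 + 273.15 = 543.15 K.
T_m = 408 °F → (408 − 32) × 5/9 = 208.89 °C = 482.04 K.
Heat entering the second stage: Q_m = Q_H·(T_m/T_H) = 580 × 482.04/543.15 = 515 kJ.
Second-stage efficiency η₂ = 1 − T_C/T_m = 1 − 300.00/482.04 = 0.3776, so W₂ = η₂·Q_m = 194 kJ.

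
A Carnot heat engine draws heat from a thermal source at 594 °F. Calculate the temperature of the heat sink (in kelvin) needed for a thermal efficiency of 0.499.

T_C ≈ 293.3 K

T_H = 594 °F → (594 − 32) × 5/9 = 312.22 °C = 585.37 K.
From η = 1 − T_C/T_H, T_C = T_H·(1 − η) = 585.37 × (1 − 0.499) = 293.3 K.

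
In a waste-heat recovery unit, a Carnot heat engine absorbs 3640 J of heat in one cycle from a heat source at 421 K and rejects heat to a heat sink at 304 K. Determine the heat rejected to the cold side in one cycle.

The Carnot efficiency is η = 1 − T_C/T_H = 1 − 304.00/421.00 = 0.2779.
For a reversible cycle Q_C/Q_H = T_C/T_H, so Q_C = 3640 × 304.00/421.00 = 2630 J.

Q_C ≈ 2630 J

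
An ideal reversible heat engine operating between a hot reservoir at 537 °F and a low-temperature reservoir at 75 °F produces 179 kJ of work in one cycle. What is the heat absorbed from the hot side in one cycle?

T_H = 537 °F → (537 − 32) × 5/9 = 280.56 °C = 553.71 K.
T_C = 75 °F → (75 − 32) × 5/9 = 23.89 °C = 297.04 K.
For a reversible engine, η = 1 − T_C/T_H = 1 − 297.04/553.71 = 0.4635.
Q_H = W/η = 179/0.4635 = 386 kJ.

Q_H ≈ 386 kJ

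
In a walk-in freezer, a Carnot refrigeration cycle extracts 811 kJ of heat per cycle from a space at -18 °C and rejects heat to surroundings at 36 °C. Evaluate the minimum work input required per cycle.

W_in ≈ 171.6 kJ

T_H = 36 °C → 36 + 273.15 = 309.15 K.
T_C = -18 °C → -18 + 273.15 = 255.15 K.
COP_R = T_C/(T_H − T_C) = 255.15/54.00 = 4.7250.
W = Q_C/COP_R = 811/4.7250 = 171.6 kJ.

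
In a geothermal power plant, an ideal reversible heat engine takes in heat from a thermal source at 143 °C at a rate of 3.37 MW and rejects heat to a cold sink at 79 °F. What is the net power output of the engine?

T_H = 143 °C → 143 + 273.15 = 416.15 K.
T_C = 79 °F → (79 − 32) × 5/9 = 26.11 °C = 299.26 K.
The Carnot efficiency is η = 1 − T_C/T_H = 1 − 299.26/416.15 = 0.2809.
W = η·Q_H = 0.2809 × 3.37 = 0.9466 MW.

Ẇ ≈ 0.9466 MW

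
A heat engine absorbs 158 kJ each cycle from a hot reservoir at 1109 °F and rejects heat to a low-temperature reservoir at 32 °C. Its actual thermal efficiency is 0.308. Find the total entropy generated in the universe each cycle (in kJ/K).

T_H = 1109 °F → (1109 − 32) × 5/9 = 598.33 °C = 871.48 K.
T_C = 32 °C → 32 + 273.15 = 305.15 K.
W = η·Q_H = 0.308 × 158 = 48.66 kJ, so Q_C = Q_H − W = 109.3 kJ.
Entropy balance on the reservoirs: −Q_H/T_H = -0.1813 kJ/K, +Q_C/T_C = 0.3583 kJ/K.
ΔS_univ = −Q_H/T_H + Q_C/T_C = 0.1770 kJ/K (> 0, since η = 0.308 < η_Carnot = 0.650).

ΔS_univ ≈ 0.1770 kJ/K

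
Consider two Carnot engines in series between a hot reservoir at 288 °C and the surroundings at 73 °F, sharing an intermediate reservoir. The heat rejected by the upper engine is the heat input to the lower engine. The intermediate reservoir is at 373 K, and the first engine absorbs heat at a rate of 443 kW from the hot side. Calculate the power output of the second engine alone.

Ẇ₂ ≈ 60.84 kW

T_H = 288 °C → 288 + 273.15 = 561.15 K.
T_C = 73 °F → (73 − 32) × 5/9 = 22.78 °C = 295.93 K.
Heat entering the second stage: Q_m = Q_H·(T_m/T_H) = 443 × 373.00/561.15 = 294.5 kW.
Second-stage efficiency η₂ = 1 − T_C/T_m = 1 − 295.93/373.00 = 0.2066, so W₂ = η₂·Q_m = 60.84 kW.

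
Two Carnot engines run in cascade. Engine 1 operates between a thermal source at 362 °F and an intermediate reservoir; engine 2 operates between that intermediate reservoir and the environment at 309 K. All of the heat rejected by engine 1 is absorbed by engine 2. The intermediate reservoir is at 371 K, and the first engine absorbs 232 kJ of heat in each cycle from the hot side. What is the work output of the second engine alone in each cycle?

W₂ ≈ 31.5 kJ

T_H = 362 °F → (362 − 32) × 5/9 = 183.33 °C = 456.48 K.
Heat entering the second stage: Q_m = Q_H·(T_m/T_H) = 232 × 371.00/456.48 = 189 kJ.
Second-stage efficiency η₂ = 1 − T_C/T_m = 1 − 309.00/371.00 = 0.1671, so W₂ = η₂·Q_m = 31.5 kJ.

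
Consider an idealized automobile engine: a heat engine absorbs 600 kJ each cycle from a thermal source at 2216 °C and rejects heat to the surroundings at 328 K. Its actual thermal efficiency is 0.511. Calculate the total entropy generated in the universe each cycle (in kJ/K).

T_H = 2216 °C → 2216 + 273.15 = 2489.15 K.
W = η·Q_H = 0.511 × 600 = 306.6 kJ, so Q_C = Q_H − W = 293.4 kJ.
The hot reservoir loses entropy Q_H/T_H = 600/2489.15 = 0.2410 kJ/K; the cold reservoir gains Q_C/T_C = 293.4/328.00 = 0.8945 kJ/K.
ΔS_univ = −Q_H/T_H + Q_C/T_C = 0.653 kJ/K (> 0, since η = 0.511 < η_Carnot = 0.868).

ΔS_univ ≈ 0.653 kJ/K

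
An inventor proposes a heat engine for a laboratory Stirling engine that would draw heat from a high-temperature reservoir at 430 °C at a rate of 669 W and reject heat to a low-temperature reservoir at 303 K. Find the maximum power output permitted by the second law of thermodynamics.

T_H = 430 °C → 430 + 273.15 = 703.15 K.
The second-law ceiling is the Carnot efficiency, η_max = 1 − T_C/T_H = 1 − 303.00/703.15 = 0.5691.
W_max = η_max · Q_H = 0.5691 × 669 = 380.7 W.

Ẇ_max ≈ 380.7 W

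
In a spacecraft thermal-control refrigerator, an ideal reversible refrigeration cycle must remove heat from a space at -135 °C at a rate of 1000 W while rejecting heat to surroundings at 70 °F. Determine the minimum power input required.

Ẇ_in ≈ 1130 W

T_H = 70 °F → (70 − 32) × 5/9 = 21.11 °C = 294.26 K.
T_C = -135 °C → -135 + 273.15 = 138.15 K.
For a reversible refrigerator, COP_R = T_C/(T_H − T_C) = 138.15/156.11 = 0.8849.
W = Q_C/COP_R = 1000/0.8849 = 1130 W.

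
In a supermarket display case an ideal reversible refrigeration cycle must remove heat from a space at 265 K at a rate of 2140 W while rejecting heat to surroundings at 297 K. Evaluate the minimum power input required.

For a reversible refrigerator, COP_R = T_C/(T_H − T_C) = 265.00/32.00 = 8.2812.
W = Q_C/COP_R = 2140/8.2812 = 258 W.

Ẇ_in ≈ 258 W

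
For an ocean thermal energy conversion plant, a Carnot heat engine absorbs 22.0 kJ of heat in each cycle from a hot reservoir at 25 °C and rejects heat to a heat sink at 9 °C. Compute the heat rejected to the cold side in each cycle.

Q_C ≈ 20.8 kJ

T_H = 25 °C → 25 + 273.15 = 298.15 K.
T_C = 9 °C → 9 + 273.15 = 282.15 K.
η_rev = 1 − T_C/T_H = 1 − 282.15/298.15 = 0.0537.
For a reversible cycle Q_C/Q_H = T_C/T_H, so Q_C = 22.0 × 282.15/298.15 = 20.8 kJ.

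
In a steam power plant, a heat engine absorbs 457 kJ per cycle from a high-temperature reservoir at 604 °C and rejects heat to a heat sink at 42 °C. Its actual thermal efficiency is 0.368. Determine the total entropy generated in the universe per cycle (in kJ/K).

T_H = 604 °C → 604 + 273.15 = 877.15 K.
T_C = 42 °C → 42 + 273.15 = 315.15 K.
W = η·Q_H = 0.368 × 457 = 168.2 kJ, so Q_C = Q_H − W = 288.8 kJ.
Reservoir entropy changes: ΔS_H = −Q_H/T_H = −457/877.15 = -0.5210 kJ/K and ΔS_C = +Q_C/T_C = 288.8/315.15 = 0.9165 kJ/K.
ΔS_univ = −Q_H/T_H + Q_C/T_C = 0.395 kJ/K (> 0, since η = 0.368 < η_Carnot = 0.641).

ΔS_univ ≈ 0.395 kJ/K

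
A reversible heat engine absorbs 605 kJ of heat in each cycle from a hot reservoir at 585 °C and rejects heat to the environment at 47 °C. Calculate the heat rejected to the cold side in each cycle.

T_H = 585 °C → 585 + 273.15 = 858.15 K.
T_C = 47 °C → 47 + 273.15 = 320.15 K.
The Carnot efficiency is η = 1 − T_C/T_H = 1 − 320.15/858.15 = 0.6269.
For a reversible cycle Q_C/Q_H = T_C/T_H, so Q_C = 605 × 320.15/858.15 = 225.7 kJ.

Q_C ≈ 225.7 kJ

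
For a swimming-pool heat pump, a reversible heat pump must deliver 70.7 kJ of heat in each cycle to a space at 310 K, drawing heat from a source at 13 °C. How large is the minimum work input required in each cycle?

T_C = 13 °C → 13 + 273.15 = 286.15 K.
COP_HP = T_H/(T_H − T_C) = 310.00/23.85 = 12.9979.
W = Q_H/COP_HP = 70.7/12.9979 = 5.44 kJ.

W_in ≈ 5.44 kJ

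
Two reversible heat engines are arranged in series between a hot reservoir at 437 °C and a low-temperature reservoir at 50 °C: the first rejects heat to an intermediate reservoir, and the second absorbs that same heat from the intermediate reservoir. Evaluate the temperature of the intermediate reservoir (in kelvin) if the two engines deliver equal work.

T_m ≈ 516.6 K

T_H = 437 °C → 437 + 273.15 = 710.15 K.
T_C = 50 °C → 50 + 273.15 = 323.15 K.
For reversible stages Q_m = Q_H·(T_m/T_H). Setting W₁ = Q_H(1 − T_m/T_H) equal to W₂ = Q_m(1 − T_C/T_m) = Q_H·(T_m − T_C)/T_H gives T_H − T_m = T_m − T_C, so T_m = (T_H + T_C)/2 = (710.15 + 323.15)/2 = 516.6 K.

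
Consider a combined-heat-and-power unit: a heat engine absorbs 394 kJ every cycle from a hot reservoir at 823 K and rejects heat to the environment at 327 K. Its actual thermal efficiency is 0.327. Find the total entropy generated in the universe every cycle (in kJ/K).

ΔS_univ ≈ 0.332 kJ/K

W = η·Q_H = 0.327 × 394 = 128.8 kJ, so Q_C = Q_H − W = 265.2 kJ.
Reservoir entropy changes: ΔS_H = −Q_H/T_H = −394/823.00 = -0.4787 kJ/K and ΔS_C = +Q_C/T_C = 265.2/327.00 = 0.8109 kJ/K.
ΔS_univ = −Q_H/T_H + Q_C/T_C = 0.332 kJ/K (> 0, since η = 0.327 < η_Carnot = 0.603).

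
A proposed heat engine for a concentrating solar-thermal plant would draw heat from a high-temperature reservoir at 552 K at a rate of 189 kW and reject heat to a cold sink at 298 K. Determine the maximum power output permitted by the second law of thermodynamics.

Ẇ_max ≈ 87.0 kW

The second-law ceiling is the Carnot efficiency, η_max = 1 − T_C/T_H = 1 − 298.00/552.00 = 0.4601.
W_max = η_max · Q_H = 0.4601 × 189 = 87.0 kW.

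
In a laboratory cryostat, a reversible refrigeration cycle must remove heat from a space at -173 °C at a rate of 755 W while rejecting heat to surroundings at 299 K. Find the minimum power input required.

T_C = -173 °C → -173 + 273.15 = 100.15 K.
COP_R = T_C/(T_H − T_C) = 100.15/198.85 = 0.5036.
W = Q_C/COP_R = 755/0.5036 = 1500 W.

Ẇ_in ≈ 1500 W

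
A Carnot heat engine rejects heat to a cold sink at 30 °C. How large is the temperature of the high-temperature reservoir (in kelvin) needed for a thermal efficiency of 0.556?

T_H ≈ 682.8 K

T_C = 30 °C → 30 + 273.15 = 303.15 K.
From η = 1 − T_C/T_H, solving for T_H gives T_H = T_C/(1 − η) = 303.15/(1 − 0.556) = 682.8 K.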